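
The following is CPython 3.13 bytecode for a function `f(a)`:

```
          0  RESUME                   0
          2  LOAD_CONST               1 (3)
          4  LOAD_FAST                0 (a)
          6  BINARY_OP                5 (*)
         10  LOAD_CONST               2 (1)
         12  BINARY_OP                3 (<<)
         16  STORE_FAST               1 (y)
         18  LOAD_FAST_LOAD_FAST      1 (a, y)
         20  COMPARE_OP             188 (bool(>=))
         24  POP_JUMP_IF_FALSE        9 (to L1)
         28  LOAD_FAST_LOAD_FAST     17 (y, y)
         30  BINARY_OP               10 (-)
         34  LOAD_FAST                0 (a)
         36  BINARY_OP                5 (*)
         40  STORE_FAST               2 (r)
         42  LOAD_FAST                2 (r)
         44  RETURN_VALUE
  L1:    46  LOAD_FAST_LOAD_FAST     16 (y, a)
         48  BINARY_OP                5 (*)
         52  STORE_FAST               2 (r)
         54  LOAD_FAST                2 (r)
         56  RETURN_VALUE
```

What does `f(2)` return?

LOAD_CONST → push 3. Stack: [3]
LOAD_FAST a → push 2. Stack: [3, 2]
BINARY_OP * → 3 * 2 = 6. Stack: [6]
LOAD_CONST → push 1. Stack: [6, 1]
BINARY_OP << → 6 << 1 = 12. Stack: [12]
STORE_FAST y → y=12. Stack: []
LOAD_FAST_LOAD_FAST a,y → push 2,12. Stack: [2, 12]
COMPARE_OP bool(>=) → 2 vs 12 = False. Stack: [False]
POP_JUMP_IF_FALSE → pop False; jump. Stack: []
LOAD_FAST_LOAD_FAST y,a → push 12,2. Stack: [12, 2]
BINARY_OP * → 12 * 2 = 24. Stack: [24]
STORE_FAST r → r=24. Stack: []
LOAD_FAST r → push 24. Stack: [24]
RETURN_VALUE → return 24.

24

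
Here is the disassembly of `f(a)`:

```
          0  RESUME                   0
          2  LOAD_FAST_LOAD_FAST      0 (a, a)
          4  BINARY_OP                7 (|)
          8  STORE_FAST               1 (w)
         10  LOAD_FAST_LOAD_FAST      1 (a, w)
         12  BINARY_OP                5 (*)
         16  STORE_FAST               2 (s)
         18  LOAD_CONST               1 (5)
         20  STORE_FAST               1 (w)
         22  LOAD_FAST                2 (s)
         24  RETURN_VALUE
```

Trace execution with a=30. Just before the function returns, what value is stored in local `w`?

5

LOAD_FAST_LOAD_FAST a,a → push 30,30. Stack: [30, 30]
BINARY_OP | → 30 | 30 = 30. Stack: [30]
STORE_FAST w → w=30. Stack: []
LOAD_FAST_LOAD_FAST a,w → push 30,30. Stack: [30, 30]
BINARY_OP * → 30 * 30 = 900. Stack: [900]
STORE_FAST s → s=900. Stack: []
LOAD_CONST → push 5. Stack: [5]
STORE_FAST w → w=5. Stack: []
LOAD_FAST s → push 900. Stack: [900]
RETURN_VALUE → return 900.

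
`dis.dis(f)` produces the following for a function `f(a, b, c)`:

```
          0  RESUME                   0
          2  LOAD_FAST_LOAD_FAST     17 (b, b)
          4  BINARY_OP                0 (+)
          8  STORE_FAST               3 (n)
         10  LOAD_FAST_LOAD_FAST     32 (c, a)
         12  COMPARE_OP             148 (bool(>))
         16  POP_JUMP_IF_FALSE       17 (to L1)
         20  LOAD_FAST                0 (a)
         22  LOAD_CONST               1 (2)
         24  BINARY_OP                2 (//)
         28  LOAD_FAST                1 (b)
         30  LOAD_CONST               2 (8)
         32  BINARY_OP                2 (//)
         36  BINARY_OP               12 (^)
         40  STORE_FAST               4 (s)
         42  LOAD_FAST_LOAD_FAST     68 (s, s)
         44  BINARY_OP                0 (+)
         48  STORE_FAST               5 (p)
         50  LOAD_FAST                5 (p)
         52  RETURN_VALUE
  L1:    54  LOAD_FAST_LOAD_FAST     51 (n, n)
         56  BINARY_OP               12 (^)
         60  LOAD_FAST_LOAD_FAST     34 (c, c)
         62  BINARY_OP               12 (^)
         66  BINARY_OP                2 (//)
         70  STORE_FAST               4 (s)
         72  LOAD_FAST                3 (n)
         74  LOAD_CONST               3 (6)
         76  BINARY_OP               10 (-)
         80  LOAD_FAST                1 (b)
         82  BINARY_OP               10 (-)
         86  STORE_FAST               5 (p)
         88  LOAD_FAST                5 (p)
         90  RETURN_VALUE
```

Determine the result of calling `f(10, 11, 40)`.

LOAD_FAST_LOAD_FAST b,b → push 11,11. Stack: [11, 11]
BINARY_OP + → 11 + 11 = 22. Stack: [22]
STORE_FAST n → n=22. Stack: []
LOAD_FAST_LOAD_FAST c,a → push 40,10. Stack: [40, 10]
COMPARE_OP bool(>) → 40 vs 10 = True. Stack: [True]
POP_JUMP_IF_FALSE → pop True; no jump. Stack: []
LOAD_FAST a → push 10. Stack: [10]
LOAD_CONST → push 2. Stack: [10, 2]
BINARY_OP // → 10 // 2 = 5. Stack: [5]
LOAD_FAST b → push 11. Stack: [5, 11]
LOAD_CONST → push 8. Stack: [5, 11, 8]
BINARY_OP // → 11 // 8 = 1. Stack: [5, 1]
BINARY_OP ^ → 5 ^ 1 = 4. Stack: [4]
STORE_FAST s → s=4. Stack: []
LOAD_FAST_LOAD_FAST s,s → push 4,4. Stack: [4, 4]
BINARY_OP + → 4 + 4 = 8. Stack: [8]
STORE_FAST p → p=8. Stack: []
LOAD_FAST p → push 8. Stack: [8]
RETURN_VALUE → return 8.

8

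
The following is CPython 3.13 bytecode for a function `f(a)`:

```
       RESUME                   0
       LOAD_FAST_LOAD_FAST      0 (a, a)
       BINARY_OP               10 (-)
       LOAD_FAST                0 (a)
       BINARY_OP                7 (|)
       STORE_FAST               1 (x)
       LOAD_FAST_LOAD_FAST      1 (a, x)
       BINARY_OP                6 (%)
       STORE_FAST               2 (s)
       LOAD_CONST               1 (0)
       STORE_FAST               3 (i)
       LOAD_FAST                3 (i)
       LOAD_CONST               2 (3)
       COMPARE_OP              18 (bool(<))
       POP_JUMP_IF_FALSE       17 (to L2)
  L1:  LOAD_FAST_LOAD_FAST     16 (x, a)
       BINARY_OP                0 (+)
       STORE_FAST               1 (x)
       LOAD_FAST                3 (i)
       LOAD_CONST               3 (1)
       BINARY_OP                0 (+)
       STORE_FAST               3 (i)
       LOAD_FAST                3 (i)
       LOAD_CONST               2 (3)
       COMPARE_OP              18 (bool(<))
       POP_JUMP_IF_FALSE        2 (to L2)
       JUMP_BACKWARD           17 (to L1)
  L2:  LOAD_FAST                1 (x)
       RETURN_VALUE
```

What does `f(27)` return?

108

LOAD_FAST_LOAD_FAST a,a → push 27,27. Stack: [27, 27]
BINARY_OP - → 27 - 27 = 0. Stack: [0]
LOAD_FAST a → push 27. Stack: [0, 27]
BINARY_OP | → 0 | 27 = 27. Stack: [27]
STORE_FAST x → x=27. Stack: []
LOAD_FAST_LOAD_FAST a,x → push 27,27. Stack: [27, 27]
BINARY_OP % → 27 % 27 = 0. Stack: [0]
STORE_FAST s → s=0. Stack: []
LOAD_CONST → push 0. Stack: [0]
STORE_FAST i → i=0. Stack: []
LOAD_FAST i → push 0. Stack: [0]
LOAD_CONST → push 3. Stack: [0, 3]
COMPARE_OP bool(<) → 0 vs 3 = True. Stack: [True]
POP_JUMP_IF_FALSE → pop True; no jump. Stack: []
LOAD_FAST_LOAD_FAST x,a → push 27,27. Stack: [27, 27]
BINARY_OP + → 27 + 27 = 54. Stack: [54]
STORE_FAST x → x=54. Stack: []
LOAD_FAST i → push 0. Stack: [0]
LOAD_CONST → push 1. Stack: [0, 1]
BINARY_OP + → 0 + 1 = 1. Stack: [1]
STORE_FAST i → i=1. Stack: []
LOAD_FAST i → push 1. Stack: [1]
LOAD_CONST → push 3. Stack: [1, 3]
COMPARE_OP bool(<) → 1 vs 3 = True. Stack: [True]
POP_JUMP_IF_FALSE → pop True; no jump. Stack: []
LOAD_FAST_LOAD_FAST x,a → push 54,27. Stack: [54, 27]
BINARY_OP + → 54 + 27 = 81. Stack: [81]
STORE_FAST x → x=81. Stack: []
LOAD_FAST i → push 1. Stack: [1]
LOAD_CONST → push 1. Stack: [1, 1]
BINARY_OP + → 1 + 1 = 2. Stack: [2]
STORE_FAST i → i=2. Stack: []
LOAD_FAST i → push 2. Stack: [2]
LOAD_CONST → push 3. Stack: [2, 3]
COMPARE_OP bool(<) → 2 vs 3 = True. Stack: [True]
POP_JUMP_IF_FALSE → pop True; no jump. Stack: []
LOAD_FAST_LOAD_FAST x,a → push 81,27. Stack: [81, 27]
BINARY_OP + → 81 + 27 = 108. Stack: [108]
STORE_FAST x → x=108. Stack: []
LOAD_FAST i → push 2. Stack: [2]
LOAD_CONST → push 1. Stack: [2, 1]
BINARY_OP + → 2 + 1 = 3. Stack: [3]
STORE_FAST i → i=3. Stack: []
LOAD_FAST i → push 3. Stack: [3]
LOAD_CONST → push 3. Stack: [3, 3]
COMPARE_OP bool(<) → 3 vs 3 = False. Stack: [False]
POP_JUMP_IF_FALSE → pop False; jump. Stack: []
LOAD_FAST x → push 108. Stack: [108]
RETURN_VALUE → return 108.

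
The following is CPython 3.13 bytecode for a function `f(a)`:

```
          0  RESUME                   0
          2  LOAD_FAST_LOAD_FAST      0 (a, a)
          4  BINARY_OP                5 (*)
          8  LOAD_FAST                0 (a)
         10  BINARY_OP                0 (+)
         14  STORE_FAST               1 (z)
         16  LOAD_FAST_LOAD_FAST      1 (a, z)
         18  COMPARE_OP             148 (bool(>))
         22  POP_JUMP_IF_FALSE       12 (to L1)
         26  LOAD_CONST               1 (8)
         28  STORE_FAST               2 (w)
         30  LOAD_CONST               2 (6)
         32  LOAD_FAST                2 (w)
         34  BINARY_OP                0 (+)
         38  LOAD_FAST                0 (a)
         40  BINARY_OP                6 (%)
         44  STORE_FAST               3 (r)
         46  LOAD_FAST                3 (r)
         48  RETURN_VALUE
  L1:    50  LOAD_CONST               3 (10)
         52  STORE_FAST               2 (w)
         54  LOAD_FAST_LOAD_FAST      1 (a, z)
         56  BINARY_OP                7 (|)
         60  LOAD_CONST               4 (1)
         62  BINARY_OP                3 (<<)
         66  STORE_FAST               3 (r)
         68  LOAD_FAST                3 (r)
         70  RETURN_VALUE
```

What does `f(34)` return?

2380

LOAD_FAST_LOAD_FAST a,a → push 34,34. Stack: [34, 34]
BINARY_OP * → 34 * 34 = 1156. Stack: [1156]
LOAD_FAST a → push 34. Stack: [1156, 34]
BINARY_OP + → 1156 + 34 = 1190. Stack: [1190]
STORE_FAST z → z=1190. Stack: []
LOAD_FAST_LOAD_FAST a,z → push 34,1190. Stack: [34, 1190]
COMPARE_OP bool(>) → 34 vs 1190 = False. Stack: [False]
POP_JUMP_IF_FALSE → pop False; jump. Stack: []
LOAD_CONST → push 10. Stack: [10]
STORE_FAST w → w=10. Stack: []
LOAD_FAST_LOAD_FAST a,z → push 34,1190. Stack: [34, 1190]
BINARY_OP | → 34 | 1190 = 1190. Stack: [1190]
LOAD_CONST → push 1. Stack: [1190, 1]
BINARY_OP << → 1190 << 1 = 2380. Stack: [2380]
STORE_FAST r → r=2380. Stack: []
LOAD_FAST r → push 2380. Stack: [2380]
RETURN_VALUE → return 2380.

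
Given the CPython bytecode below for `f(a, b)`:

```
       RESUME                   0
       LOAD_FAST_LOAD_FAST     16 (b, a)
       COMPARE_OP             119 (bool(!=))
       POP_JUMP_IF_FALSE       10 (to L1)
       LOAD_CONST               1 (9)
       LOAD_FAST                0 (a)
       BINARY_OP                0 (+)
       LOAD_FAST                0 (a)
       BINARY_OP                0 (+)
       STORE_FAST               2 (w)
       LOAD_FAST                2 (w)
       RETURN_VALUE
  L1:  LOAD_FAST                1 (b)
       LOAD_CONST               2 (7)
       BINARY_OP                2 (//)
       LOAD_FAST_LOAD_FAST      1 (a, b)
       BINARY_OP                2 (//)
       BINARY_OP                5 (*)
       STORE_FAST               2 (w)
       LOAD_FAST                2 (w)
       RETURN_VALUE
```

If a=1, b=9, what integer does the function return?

11

LOAD_FAST_LOAD_FAST b,a → push 9,1. Stack: [9, 1]
COMPARE_OP bool(!=) → 9 vs 1 = True. Stack: [True]
POP_JUMP_IF_FALSE → pop True; no jump. Stack: []
LOAD_CONST → push 9. Stack: [9]
LOAD_FAST a → push 1. Stack: [9, 1]
BINARY_OP + → 9 + 1 = 10. Stack: [10]
LOAD_FAST a → push 1. Stack: [10, 1]
BINARY_OP + → 10 + 1 = 11. Stack: [11]
STORE_FAST w → w=11. Stack: []
LOAD_FAST w → push 11. Stack: [11]
RETURN_VALUE → return 11.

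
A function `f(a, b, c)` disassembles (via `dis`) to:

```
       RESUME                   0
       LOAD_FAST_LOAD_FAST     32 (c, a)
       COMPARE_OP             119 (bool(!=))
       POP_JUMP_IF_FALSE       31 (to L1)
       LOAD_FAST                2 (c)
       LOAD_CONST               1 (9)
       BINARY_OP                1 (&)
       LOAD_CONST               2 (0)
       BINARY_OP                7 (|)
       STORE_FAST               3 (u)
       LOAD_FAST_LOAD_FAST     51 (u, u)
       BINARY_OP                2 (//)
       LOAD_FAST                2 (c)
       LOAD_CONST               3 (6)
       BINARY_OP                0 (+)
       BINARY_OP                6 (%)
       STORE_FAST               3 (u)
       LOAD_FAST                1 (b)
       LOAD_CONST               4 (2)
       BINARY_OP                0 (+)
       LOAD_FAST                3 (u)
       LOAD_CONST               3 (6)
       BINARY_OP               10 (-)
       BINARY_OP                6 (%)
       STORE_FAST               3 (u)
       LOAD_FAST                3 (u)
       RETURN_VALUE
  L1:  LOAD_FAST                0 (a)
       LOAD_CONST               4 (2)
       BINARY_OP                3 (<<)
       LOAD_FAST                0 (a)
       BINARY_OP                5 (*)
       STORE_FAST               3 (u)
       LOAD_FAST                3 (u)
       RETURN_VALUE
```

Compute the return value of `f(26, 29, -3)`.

LOAD_FAST_LOAD_FAST c,a → push -3,26. Stack: [-3, 26]
COMPARE_OP bool(!=) → -3 vs 26 = True. Stack: [True]
POP_JUMP_IF_FALSE → pop True; no jump. Stack: []
LOAD_FAST c → push -3. Stack: [-3]
LOAD_CONST → push 9. Stack: [-3, 9]
BINARY_OP & → -3 & 9 = 9. Stack: [9]
LOAD_CONST → push 0. Stack: [9, 0]
BINARY_OP | → 9 | 0 = 9. Stack: [9]
STORE_FAST u → u=9. Stack: []
LOAD_FAST_LOAD_FAST u,u → push 9,9. Stack: [9, 9]
BINARY_OP // → 9 // 9 = 1. Stack: [1]
LOAD_FAST c → push -3. Stack: [1, -3]
LOAD_CONST → push 6. Stack: [1, -3, 6]
BINARY_OP + → -3 + 6 = 3. Stack: [1, 3]
BINARY_OP % → 1 % 3 = 1. Stack: [1]
STORE_FAST u → u=1. Stack: []
LOAD_FAST b → push 29. Stack: [29]
LOAD_CONST → push 2. Stack: [29, 2]
BINARY_OP + → 29 + 2 = 31. Stack: [31]
LOAD_FAST u → push 1. Stack: [31, 1]
LOAD_CONST → push 6. Stack: [31, 1, 6]
BINARY_OP - → 1 - 6 = -5. Stack: [31, -5]
BINARY_OP % → 31 % -5 = -4. Stack: [-4]
STORE_FAST u → u=-4. Stack: []
LOAD_FAST u → push -4. Stack: [-4]
RETURN_VALUE → return -4.

-4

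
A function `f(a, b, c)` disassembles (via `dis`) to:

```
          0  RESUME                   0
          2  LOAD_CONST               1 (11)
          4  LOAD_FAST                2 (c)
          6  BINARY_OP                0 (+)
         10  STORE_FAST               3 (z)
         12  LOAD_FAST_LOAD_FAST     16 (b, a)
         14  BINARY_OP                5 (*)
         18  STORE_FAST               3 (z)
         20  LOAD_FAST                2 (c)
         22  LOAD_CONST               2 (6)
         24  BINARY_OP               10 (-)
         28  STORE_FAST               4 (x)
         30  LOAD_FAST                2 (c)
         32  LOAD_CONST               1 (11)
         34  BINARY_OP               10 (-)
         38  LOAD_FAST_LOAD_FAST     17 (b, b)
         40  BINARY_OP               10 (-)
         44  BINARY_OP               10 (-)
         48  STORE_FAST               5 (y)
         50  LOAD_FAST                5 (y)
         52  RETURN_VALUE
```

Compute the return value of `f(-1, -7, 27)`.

LOAD_CONST → push 11. Stack: [11]
LOAD_FAST c → push 27. Stack: [11, 27]
BINARY_OP + → 11 + 27 = 38. Stack: [38]
STORE_FAST z → z=38. Stack: []
LOAD_FAST_LOAD_FAST b,a → push -7,-1. Stack: [-7, -1]
BINARY_OP * → -7 * -1 = 7. Stack: [7]
STORE_FAST z → z=7. Stack: []
LOAD_FAST c → push 27. Stack: [27]
LOAD_CONST → push 6. Stack: [27, 6]
BINARY_OP - → 27 - 6 = 21. Stack: [21]
STORE_FAST x → x=21. Stack: []
LOAD_FAST c → push 27. Stack: [27]
LOAD_CONST → push 11. Stack: [27, 11]
BINARY_OP - → 27 - 11 = 16. Stack: [16]
LOAD_FAST_LOAD_FAST b,b → push -7,-7. Stack: [16, -7, -7]
BINARY_OP - → -7 - -7 = 0. Stack: [16, 0]
BINARY_OP - → 16 - 0 = 16. Stack: [16]
STORE_FAST y → y=16. Stack: []
LOAD_FAST y → push 16. Stack: [16]
RETURN_VALUE → return 16.

16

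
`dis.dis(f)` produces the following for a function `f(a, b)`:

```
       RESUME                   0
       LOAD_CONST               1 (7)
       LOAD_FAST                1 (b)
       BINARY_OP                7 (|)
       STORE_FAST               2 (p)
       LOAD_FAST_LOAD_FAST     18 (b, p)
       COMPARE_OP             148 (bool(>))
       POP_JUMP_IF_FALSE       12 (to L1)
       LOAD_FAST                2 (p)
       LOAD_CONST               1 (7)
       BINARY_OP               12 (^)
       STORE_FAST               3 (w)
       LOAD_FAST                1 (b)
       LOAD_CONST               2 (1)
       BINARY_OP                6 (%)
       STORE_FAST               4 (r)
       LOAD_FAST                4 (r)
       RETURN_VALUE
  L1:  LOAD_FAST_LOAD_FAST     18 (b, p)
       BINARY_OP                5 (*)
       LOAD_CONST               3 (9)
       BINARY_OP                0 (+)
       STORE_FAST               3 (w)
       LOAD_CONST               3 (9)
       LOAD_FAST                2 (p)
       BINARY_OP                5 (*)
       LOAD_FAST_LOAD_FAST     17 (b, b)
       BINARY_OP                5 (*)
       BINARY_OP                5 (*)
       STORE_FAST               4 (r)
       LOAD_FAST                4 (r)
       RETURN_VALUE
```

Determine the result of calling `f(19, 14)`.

LOAD_CONST → push 7. Stack: [7]
LOAD_FAST b → push 14. Stack: [7, 14]
BINARY_OP | → 7 | 14 = 15. Stack: [15]
STORE_FAST p → p=15. Stack: []
LOAD_FAST_LOAD_FAST b,p → push 14,15. Stack: [14, 15]
COMPARE_OP bool(>) → 14 vs 15 = False. Stack: [False]
POP_JUMP_IF_FALSE → pop False; jump. Stack: []
LOAD_FAST_LOAD_FAST b,p → push 14,15. Stack: [14, 15]
BINARY_OP * → 14 * 15 = 210. Stack: [210]
LOAD_CONST → push 9. Stack: [210, 9]
BINARY_OP + → 210 + 9 = 219. Stack: [219]
STORE_FAST w → w=219. Stack: []
LOAD_CONST → push 9. Stack: [9]
LOAD_FAST p → push 15. Stack: [9, 15]
BINARY_OP * → 9 * 15 = 135. Stack: [135]
LOAD_FAST_LOAD_FAST b,b → push 14,14. Stack: [135, 14, 14]
BINARY_OP * → 14 * 14 = 196. Stack: [135, 196]
BINARY_OP * → 135 * 196 = 26460. Stack: [26460]
STORE_FAST r → r=26460. Stack: []
LOAD_FAST r → push 26460. Stack: [26460]
RETURN_VALUE → return 26460.

26460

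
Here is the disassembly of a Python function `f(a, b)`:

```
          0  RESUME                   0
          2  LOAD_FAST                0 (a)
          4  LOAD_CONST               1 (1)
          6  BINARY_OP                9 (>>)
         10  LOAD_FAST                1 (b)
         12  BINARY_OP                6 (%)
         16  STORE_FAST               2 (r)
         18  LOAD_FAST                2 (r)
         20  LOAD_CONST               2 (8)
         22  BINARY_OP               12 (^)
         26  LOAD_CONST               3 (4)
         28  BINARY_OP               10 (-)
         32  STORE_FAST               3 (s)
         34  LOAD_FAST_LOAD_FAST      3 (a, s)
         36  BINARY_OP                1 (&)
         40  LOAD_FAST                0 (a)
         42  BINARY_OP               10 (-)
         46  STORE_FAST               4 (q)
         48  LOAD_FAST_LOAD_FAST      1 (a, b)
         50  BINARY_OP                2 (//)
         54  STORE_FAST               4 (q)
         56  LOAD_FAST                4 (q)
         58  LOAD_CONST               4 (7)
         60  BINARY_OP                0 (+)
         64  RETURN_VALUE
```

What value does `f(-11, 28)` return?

6

LOAD_FAST a → push -11. Stack: [-11]
LOAD_CONST → push 1. Stack: [-11, 1]
BINARY_OP >> → -11 >> 1 = -6. Stack: [-6]
LOAD_FAST b → push 28. Stack: [-6, 28]
BINARY_OP % → -6 % 28 = 22. Stack: [22]
STORE_FAST r → r=22. Stack: []
LOAD_FAST r → push 22. Stack: [22]
LOAD_CONST → push 8. Stack: [22, 8]
BINARY_OP ^ → 22 ^ 8 = 30. Stack: [30]
LOAD_CONST → push 4. Stack: [30, 4]
BINARY_OP - → 30 - 4 = 26. Stack: [26]
STORE_FAST s → s=26. Stack: []
LOAD_FAST_LOAD_FAST a,s → push -11,26. Stack: [-11, 26]
BINARY_OP & → -11 & 26 = 16. Stack: [16]
LOAD_FAST a → push -11. Stack: [16, -11]
BINARY_OP - → 16 - -11 = 27. Stack: [27]
STORE_FAST q → q=27. Stack: []
LOAD_FAST_LOAD_FAST a,b → push -11,28. Stack: [-11, 28]
BINARY_OP // → -11 // 28 = -1. Stack: [-1]
STORE_FAST q → q=-1. Stack: []
LOAD_FAST q → push -1. Stack: [-1]
LOAD_CONST → push 7. Stack: [-1, 7]
BINARY_OP + → -1 + 7 = 6. Stack: [6]
RETURN_VALUE → return 6.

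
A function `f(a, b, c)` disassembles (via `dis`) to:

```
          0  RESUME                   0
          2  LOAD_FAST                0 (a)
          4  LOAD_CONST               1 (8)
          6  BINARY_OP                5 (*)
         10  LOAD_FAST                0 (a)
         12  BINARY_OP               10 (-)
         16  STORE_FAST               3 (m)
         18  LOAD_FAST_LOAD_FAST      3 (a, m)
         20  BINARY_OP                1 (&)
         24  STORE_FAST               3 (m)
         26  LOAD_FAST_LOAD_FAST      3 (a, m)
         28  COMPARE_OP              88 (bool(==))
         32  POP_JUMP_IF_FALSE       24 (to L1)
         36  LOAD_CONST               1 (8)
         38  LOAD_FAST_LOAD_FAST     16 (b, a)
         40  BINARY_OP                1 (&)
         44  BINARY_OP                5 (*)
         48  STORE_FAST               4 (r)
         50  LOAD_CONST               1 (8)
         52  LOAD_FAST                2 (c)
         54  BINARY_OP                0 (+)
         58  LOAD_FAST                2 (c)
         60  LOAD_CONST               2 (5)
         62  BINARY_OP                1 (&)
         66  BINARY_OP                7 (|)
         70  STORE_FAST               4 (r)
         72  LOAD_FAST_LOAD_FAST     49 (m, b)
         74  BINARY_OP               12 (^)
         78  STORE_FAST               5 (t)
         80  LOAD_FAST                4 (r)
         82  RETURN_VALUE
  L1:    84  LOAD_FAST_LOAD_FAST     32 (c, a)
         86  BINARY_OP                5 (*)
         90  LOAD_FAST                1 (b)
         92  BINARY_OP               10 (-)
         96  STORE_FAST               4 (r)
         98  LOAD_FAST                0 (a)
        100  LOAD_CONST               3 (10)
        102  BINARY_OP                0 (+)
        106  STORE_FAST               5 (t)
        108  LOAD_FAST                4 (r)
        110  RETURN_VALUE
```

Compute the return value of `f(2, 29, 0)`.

8

LOAD_FAST a → push 2. Stack: [2]
LOAD_CONST → push 8. Stack: [2, 8]
BINARY_OP * → 2 * 8 = 16. Stack: [16]
LOAD_FAST a → push 2. Stack: [16, 2]
BINARY_OP - → 16 - 2 = 14. Stack: [14]
STORE_FAST m → m=14. Stack: []
LOAD_FAST_LOAD_FAST a,m → push 2,14. Stack: [2, 14]
BINARY_OP & → 2 & 14 = 2. Stack: [2]
STORE_FAST m → m=2. Stack: []
LOAD_FAST_LOAD_FAST a,m → push 2,2. Stack: [2, 2]
COMPARE_OP bool(==) → 2 vs 2 = True. Stack: [True]
POP_JUMP_IF_FALSE → pop True; no jump. Stack: []
LOAD_CONST → push 8. Stack: [8]
LOAD_FAST_LOAD_FAST b,a → push 29,2. Stack: [8, 29, 2]
BINARY_OP & → 29 & 2 = 0. Stack: [8, 0]
BINARY_OP * → 8 * 0 = 0. Stack: [0]
STORE_FAST r → r=0. Stack: []
LOAD_CONST → push 8. Stack: [8]
LOAD_FAST c → push 0. Stack: [8, 0]
BINARY_OP + → 8 + 0 = 8. Stack: [8]
LOAD_FAST c → push 0. Stack: [8, 0]
LOAD_CONST → push 5. Stack: [8, 0, 5]
BINARY_OP & → 0 & 5 = 0. Stack: [8, 0]
BINARY_OP | → 8 | 0 = 8. Stack: [8]
STORE_FAST r → r=8. Stack: []
LOAD_FAST_LOAD_FAST m,b → push 2,29. Stack: [2, 29]
BINARY_OP ^ → 2 ^ 29 = 31. Stack: [31]
STORE_FAST t → t=31. Stack: []
LOAD_FAST r → push 8. Stack: [8]
RETURN_VALUE → return 8.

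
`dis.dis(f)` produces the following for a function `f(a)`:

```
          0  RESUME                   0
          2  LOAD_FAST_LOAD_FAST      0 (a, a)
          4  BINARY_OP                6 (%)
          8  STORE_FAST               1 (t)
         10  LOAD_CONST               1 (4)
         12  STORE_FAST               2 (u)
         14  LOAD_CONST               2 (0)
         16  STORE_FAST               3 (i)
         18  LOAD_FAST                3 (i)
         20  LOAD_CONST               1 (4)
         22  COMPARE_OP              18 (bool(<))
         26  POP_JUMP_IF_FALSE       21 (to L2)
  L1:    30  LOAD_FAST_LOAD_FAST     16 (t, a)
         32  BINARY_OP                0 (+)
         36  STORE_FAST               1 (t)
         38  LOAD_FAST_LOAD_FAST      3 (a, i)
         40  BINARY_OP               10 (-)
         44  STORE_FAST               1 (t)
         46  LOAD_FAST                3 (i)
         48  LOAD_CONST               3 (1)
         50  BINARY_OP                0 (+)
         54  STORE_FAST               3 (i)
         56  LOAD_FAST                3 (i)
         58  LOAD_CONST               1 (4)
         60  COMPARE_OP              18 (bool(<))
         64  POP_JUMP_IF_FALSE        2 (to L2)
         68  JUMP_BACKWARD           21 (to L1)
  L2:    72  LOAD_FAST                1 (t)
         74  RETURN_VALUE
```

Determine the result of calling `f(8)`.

5

LOAD_FAST_LOAD_FAST a,a → push 8,8
BINARY_OP % → 8 % 8 = 0
STORE_FAST t → t=0
LOAD_CONST → push 4
STORE_FAST u → u=4
LOAD_CONST → push 0
STORE_FAST i → i=0
LOAD_FAST i → push 0
LOAD_CONST → push 4
COMPARE_OP bool(<) → 0 vs 4 = True
POP_JUMP_IF_FALSE → pop True; no jump
LOAD_FAST_LOAD_FAST t,a → push 0,8
BINARY_OP + → 0 + 8 = 8
STORE_FAST t → t=8
LOAD_FAST_LOAD_FAST a,i → push 8,0
BINARY_OP - → 8 - 0 = 8
STORE_FAST t → t=8
LOAD_FAST i → push 0
LOAD_CONST → push 1
BINARY_OP + → 0 + 1 = 1
STORE_FAST i → i=1
LOAD_FAST i → push 1
LOAD_CONST → push 4
COMPARE_OP bool(<) → 1 vs 4 = True
POP_JUMP_IF_FALSE → pop True; no jump
LOAD_FAST_LOAD_FAST t,a → push 8,8
BINARY_OP + → 8 + 8 = 16
STORE_FAST t → t=16
LOAD_FAST_LOAD_FAST a,i → push 8,1
BINARY_OP - → 8 - 1 = 7
STORE_FAST t → t=7
LOAD_FAST i → push 1
LOAD_CONST → push 1
BINARY_OP + → 1 + 1 = 2
STORE_FAST i → i=2
LOAD_FAST i → push 2
LOAD_CONST → push 4
COMPARE_OP bool(<) → 2 vs 4 = True
POP_JUMP_IF_FALSE → pop True; no jump
LOAD_FAST_LOAD_FAST t,a → push 7,8
BINARY_OP + → 7 + 8 = 15
STORE_FAST t → t=15
LOAD_FAST_LOAD_FAST a,i → push 8,2
BINARY_OP - → 8 - 2 = 6
STORE_FAST t → t=6
LOAD_FAST i → push 2
LOAD_CONST → push 1
BINARY_OP + → 2 + 1 = 3
STORE_FAST i → i=3
LOAD_FAST i → push 3
LOAD_CONST → push 4
COMPARE_OP bool(<) → 3 vs 4 = True
POP_JUMP_IF_FALSE → pop True; no jump
LOAD_FAST_LOAD_FAST t,a → push 6,8
BINARY_OP + → 6 + 8 = 14
STORE_FAST t → t=14
LOAD_FAST_LOAD_FAST a,i → push 8,3
BINARY_OP - → 8 - 3 = 5
STORE_FAST t → t=5
LOAD_FAST i → push 3
LOAD_CONST → push 1
BINARY_OP + → 3 + 1 = 4
STORE_FAST i → i=4
LOAD_FAST i → push 4
LOAD_CONST → push 4
COMPARE_OP bool(<) → 4 vs 4 = False
POP_JUMP_IF_FALSE → pop False; jump
LOAD_FAST t → push 5
RETURN_VALUE → return 5.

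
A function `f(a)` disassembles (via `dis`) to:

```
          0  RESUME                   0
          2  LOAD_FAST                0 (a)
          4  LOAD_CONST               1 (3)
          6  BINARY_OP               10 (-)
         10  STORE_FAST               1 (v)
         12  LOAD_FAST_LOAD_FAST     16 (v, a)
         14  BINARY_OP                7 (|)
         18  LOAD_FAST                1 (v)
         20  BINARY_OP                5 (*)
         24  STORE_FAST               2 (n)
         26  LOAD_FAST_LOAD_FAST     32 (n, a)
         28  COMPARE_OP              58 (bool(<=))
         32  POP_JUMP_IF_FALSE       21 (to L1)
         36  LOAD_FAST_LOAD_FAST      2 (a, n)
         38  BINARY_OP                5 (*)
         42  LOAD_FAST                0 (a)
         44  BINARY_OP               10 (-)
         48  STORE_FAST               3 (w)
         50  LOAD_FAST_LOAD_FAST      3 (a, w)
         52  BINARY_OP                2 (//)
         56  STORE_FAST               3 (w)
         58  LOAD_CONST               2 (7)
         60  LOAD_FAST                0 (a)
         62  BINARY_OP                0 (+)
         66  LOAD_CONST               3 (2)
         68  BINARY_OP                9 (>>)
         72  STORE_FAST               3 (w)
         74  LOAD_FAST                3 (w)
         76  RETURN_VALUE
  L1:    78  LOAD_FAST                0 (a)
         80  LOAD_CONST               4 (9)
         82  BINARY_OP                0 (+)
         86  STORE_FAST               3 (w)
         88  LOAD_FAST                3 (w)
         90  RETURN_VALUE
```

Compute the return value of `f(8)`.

17

LOAD_FAST a → push 8. Stack: [8]
LOAD_CONST → push 3. Stack: [8, 3]
BINARY_OP - → 8 - 3 = 5. Stack: [5]
STORE_FAST v → v=5. Stack: []
LOAD_FAST_LOAD_FAST v,a → push 5,8. Stack: [5, 8]
BINARY_OP | → 5 | 8 = 13. Stack: [13]
LOAD_FAST v → push 5. Stack: [13, 5]
BINARY_OP * → 13 * 5 = 65. Stack: [65]
STORE_FAST n → n=65. Stack: []
LOAD_FAST_LOAD_FAST n,a → push 65,8. Stack: [65, 8]
COMPARE_OP bool(<=) → 65 vs 8 = False. Stack: [False]
POP_JUMP_IF_FALSE → pop False; jump. Stack: []
LOAD_FAST a → push 8. Stack: [8]
LOAD_CONST → push 9. Stack: [8, 9]
BINARY_OP + → 8 + 9 = 17. Stack: [17]
STORE_FAST w → w=17. Stack: []
LOAD_FAST w → push 17. Stack: [17]
RETURN_VALUE → return 17.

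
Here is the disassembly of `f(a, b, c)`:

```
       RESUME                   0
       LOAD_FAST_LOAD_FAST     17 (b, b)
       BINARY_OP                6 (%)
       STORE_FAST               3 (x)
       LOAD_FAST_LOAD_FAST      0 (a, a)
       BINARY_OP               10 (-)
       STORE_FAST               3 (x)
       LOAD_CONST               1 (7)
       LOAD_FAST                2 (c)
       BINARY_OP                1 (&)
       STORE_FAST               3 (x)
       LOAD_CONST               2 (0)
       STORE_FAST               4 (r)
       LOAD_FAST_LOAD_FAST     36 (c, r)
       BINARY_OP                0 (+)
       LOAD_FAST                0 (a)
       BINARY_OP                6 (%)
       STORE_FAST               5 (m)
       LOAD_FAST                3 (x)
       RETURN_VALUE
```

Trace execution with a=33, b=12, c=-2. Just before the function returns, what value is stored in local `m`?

LOAD_FAST_LOAD_FAST b,b → push 12,12. Stack: [12, 12]
BINARY_OP % → 12 % 12 = 0. Stack: [0]
STORE_FAST x → x=0. Stack: []
LOAD_FAST_LOAD_FAST a,a → push 33,33. Stack: [33, 33]
BINARY_OP - → 33 - 33 = 0. Stack: [0]
STORE_FAST x → x=0. Stack: []
LOAD_CONST → push 7. Stack: [7]
LOAD_FAST c → push -2. Stack: [7, -2]
BINARY_OP & → 7 & -2 = 6. Stack: [6]
STORE_FAST x → x=6. Stack: []
LOAD_CONST → push 0. Stack: [0]
STORE_FAST r → r=0. Stack: []
LOAD_FAST_LOAD_FAST c,r → push -2,0. Stack: [-2, 0]
BINARY_OP + → -2 + 0 = -2. Stack: [-2]
LOAD_FAST a → push 33. Stack: [-2, 33]
BINARY_OP % → -2 % 33 = 31. Stack: [31]
STORE_FAST m → m=31. Stack: []
LOAD_FAST x → push 6. Stack: [6]
RETURN_VALUE → return 6.

31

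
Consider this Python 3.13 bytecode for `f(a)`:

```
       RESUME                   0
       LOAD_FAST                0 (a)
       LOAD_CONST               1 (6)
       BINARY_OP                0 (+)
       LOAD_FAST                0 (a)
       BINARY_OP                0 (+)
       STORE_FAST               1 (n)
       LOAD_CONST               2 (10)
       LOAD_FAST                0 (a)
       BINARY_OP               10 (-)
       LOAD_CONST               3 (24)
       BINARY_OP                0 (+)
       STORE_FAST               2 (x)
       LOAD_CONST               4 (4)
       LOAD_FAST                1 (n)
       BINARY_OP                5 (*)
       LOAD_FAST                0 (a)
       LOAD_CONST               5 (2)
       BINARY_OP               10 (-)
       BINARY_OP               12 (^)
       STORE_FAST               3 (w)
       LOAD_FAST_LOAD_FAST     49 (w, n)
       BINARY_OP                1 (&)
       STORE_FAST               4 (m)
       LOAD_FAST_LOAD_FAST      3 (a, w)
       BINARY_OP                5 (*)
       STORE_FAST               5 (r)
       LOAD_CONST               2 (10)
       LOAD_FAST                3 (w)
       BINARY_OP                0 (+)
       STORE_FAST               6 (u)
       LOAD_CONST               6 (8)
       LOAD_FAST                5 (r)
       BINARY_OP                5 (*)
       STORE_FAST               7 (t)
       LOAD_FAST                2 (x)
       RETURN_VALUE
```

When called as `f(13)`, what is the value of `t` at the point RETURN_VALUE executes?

LOAD_FAST a → push 13. Stack: [13]
LOAD_CONST → push 6. Stack: [13, 6]
BINARY_OP + → 13 + 6 = 19. Stack: [19]
LOAD_FAST a → push 13. Stack: [19, 13]
BINARY_OP + → 19 + 13 = 32. Stack: [32]
STORE_FAST n → n=32. Stack: []
LOAD_CONST → push 10. Stack: [10]
LOAD_FAST a → push 13. Stack: [10, 13]
BINARY_OP - → 10 - 13 = -3. Stack: [-3]
LOAD_CONST → push 24. Stack: [-3, 24]
BINARY_OP + → -3 + 24 = 21. Stack: [21]
STORE_FAST x → x=21. Stack: []
LOAD_CONST → push 4. Stack: [4]
LOAD_FAST n → push 32. Stack: [4, 32]
BINARY_OP * → 4 * 32 = 128. Stack: [128]
LOAD_FAST a → push 13. Stack: [128, 13]
LOAD_CONST → push 2. Stack: [128, 13, 2]
BINARY_OP - → 13 - 2 = 11. Stack: [128, 11]
BINARY_OP ^ → 128 ^ 11 = 139. Stack: [139]
STORE_FAST w → w=139. Stack: []
LOAD_FAST_LOAD_FAST w,n → push 139,32. Stack: [139, 32]
BINARY_OP & → 139 & 32 = 0. Stack: [0]
STORE_FAST m → m=0. Stack: []
LOAD_FAST_LOAD_FAST a,w → push 13,139. Stack: [13, 139]
BINARY_OP * → 13 * 139 = 1807. Stack: [1807]
STORE_FAST r → r=1807. Stack: []
LOAD_CONST → push 10. Stack: [10]
LOAD_FAST w → push 139. Stack: [10, 139]
BINARY_OP + → 10 + 139 = 149. Stack: [149]
STORE_FAST u → u=149. Stack: []
LOAD_CONST → push 8. Stack: [8]
LOAD_FAST r → push 1807. Stack: [8, 1807]
BINARY_OP * → 8 * 1807 = 14456. Stack: [14456]
STORE_FAST t → t=14456. Stack: []
LOAD_FAST x → push 21. Stack: [21]
RETURN_VALUE → return 21.

14456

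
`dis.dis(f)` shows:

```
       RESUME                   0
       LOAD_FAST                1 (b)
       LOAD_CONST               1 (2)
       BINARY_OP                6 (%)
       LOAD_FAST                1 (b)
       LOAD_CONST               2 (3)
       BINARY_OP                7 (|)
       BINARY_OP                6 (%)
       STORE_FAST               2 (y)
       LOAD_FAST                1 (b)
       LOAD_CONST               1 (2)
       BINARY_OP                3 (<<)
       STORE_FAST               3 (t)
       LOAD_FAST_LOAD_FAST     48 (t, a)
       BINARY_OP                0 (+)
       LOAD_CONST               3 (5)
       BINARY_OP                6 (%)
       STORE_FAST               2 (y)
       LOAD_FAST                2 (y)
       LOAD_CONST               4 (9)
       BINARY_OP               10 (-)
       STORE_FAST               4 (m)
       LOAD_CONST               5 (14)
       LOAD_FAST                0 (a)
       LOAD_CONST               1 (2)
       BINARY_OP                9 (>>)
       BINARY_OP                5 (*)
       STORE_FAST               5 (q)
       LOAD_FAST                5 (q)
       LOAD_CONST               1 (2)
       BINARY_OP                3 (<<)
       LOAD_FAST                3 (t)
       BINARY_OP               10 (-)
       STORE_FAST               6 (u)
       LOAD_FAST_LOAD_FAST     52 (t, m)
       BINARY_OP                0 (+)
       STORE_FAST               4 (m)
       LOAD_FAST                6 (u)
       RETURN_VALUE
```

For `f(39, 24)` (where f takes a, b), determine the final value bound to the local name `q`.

LOAD_FAST b → push 24. Stack: [24]
LOAD_CONST → push 2. Stack: [24, 2]
BINARY_OP % → 24 % 2 = 0. Stack: [0]
LOAD_FAST b → push 24. Stack: [0, 24]
LOAD_CONST → push 3. Stack: [0, 24, 3]
BINARY_OP | → 24 | 3 = 27. Stack: [0, 27]
BINARY_OP % → 0 % 27 = 0. Stack: [0]
STORE_FAST y → y=0. Stack: []
LOAD_FAST b → push 24. Stack: [24]
LOAD_CONST → push 2. Stack: [24, 2]
BINARY_OP << → 24 << 2 = 96. Stack: [96]
STORE_FAST t → t=96. Stack: []
LOAD_FAST_LOAD_FAST t,a → push 96,39. Stack: [96, 39]
BINARY_OP + → 96 + 39 = 135. Stack: [135]
LOAD_CONST → push 5. Stack: [135, 5]
BINARY_OP % → 135 % 5 = 0. Stack: [0]
STORE_FAST y → y=0. Stack: []
LOAD_FAST y → push 0. Stack: [0]
LOAD_CONST → push 9. Stack: [0, 9]
BINARY_OP - → 0 - 9 = -9. Stack: [-9]
STORE_FAST m → m=-9. Stack: []
LOAD_CONST → push 14. Stack: [14]
LOAD_FAST a → push 39. Stack: [14, 39]
LOAD_CONST → push 2. Stack: [14, 39, 2]
BINARY_OP >> → 39 >> 2 = 9. Stack: [14, 9]
BINARY_OP * → 14 * 9 = 126. Stack: [126]
STORE_FAST q → q=126. Stack: []
LOAD_FAST q → push 126. Stack: [126]
LOAD_CONST → push 2. Stack: [126, 2]
BINARY_OP << → 126 << 2 = 504. Stack: [504]
LOAD_FAST t → push 96. Stack: [504, 96]
BINARY_OP - → 504 - 96 = 408. Stack: [408]
STORE_FAST u → u=408. Stack: []
LOAD_FAST_LOAD_FAST t,m → push 96,-9. Stack: [96, -9]
BINARY_OP + → 96 + -9 = 87. Stack: [87]
STORE_FAST m → m=87. Stack: []
LOAD_FAST u → push 408. Stack: [408]
RETURN_VALUE → return 408.

126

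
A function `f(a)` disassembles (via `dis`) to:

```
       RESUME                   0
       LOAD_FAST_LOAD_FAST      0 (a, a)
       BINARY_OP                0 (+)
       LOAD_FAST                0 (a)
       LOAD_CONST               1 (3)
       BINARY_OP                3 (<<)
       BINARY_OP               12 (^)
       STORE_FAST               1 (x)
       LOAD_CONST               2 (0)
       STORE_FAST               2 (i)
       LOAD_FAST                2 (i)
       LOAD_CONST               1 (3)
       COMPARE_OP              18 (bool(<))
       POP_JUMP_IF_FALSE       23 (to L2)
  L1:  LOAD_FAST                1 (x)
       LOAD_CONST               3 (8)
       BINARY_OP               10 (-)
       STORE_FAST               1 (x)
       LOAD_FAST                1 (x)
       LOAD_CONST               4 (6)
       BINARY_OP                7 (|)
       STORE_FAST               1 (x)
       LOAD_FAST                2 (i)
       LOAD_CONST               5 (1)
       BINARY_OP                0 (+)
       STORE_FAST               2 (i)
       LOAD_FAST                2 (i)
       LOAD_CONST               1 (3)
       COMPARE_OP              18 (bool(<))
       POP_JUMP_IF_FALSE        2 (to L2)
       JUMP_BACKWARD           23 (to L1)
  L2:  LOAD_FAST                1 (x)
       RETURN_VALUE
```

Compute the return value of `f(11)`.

LOAD_FAST_LOAD_FAST a,a → push 11,11. Stack: [11, 11]
BINARY_OP + → 11 + 11 = 22. Stack: [22]
LOAD_FAST a → push 11. Stack: [22, 11]
LOAD_CONST → push 3. Stack: [22, 11, 3]
BINARY_OP << → 11 << 3 = 88. Stack: [22, 88]
BINARY_OP ^ → 22 ^ 88 = 78. Stack: [78]
STORE_FAST x → x=78. Stack: []
LOAD_CONST → push 0. Stack: [0]
STORE_FAST i → i=0. Stack: []
LOAD_FAST i → push 0. Stack: [0]
LOAD_CONST → push 3. Stack: [0, 3]
COMPARE_OP bool(<) → 0 vs 3 = True. Stack: [True]
POP_JUMP_IF_FALSE → pop True; no jump. Stack: []
LOAD_FAST x → push 78. Stack: [78]
LOAD_CONST → push 8. Stack: [78, 8]
BINARY_OP - → 78 - 8 = 70. Stack: [70]
STORE_FAST x → x=70. Stack: []
LOAD_FAST x → push 70. Stack: [70]
LOAD_CONST → push 6. Stack: [70, 6]
BINARY_OP | → 70 | 6 = 70. Stack: [70]
STORE_FAST x → x=70. Stack: []
LOAD_FAST i → push 0. Stack: [0]
LOAD_CONST → push 1. Stack: [0, 1]
BINARY_OP + → 0 + 1 = 1. Stack: [1]
STORE_FAST i → i=1. Stack: []
LOAD_FAST i → push 1. Stack: [1]
LOAD_CONST → push 3. Stack: [1, 3]
COMPARE_OP bool(<) → 1 vs 3 = True. Stack: [True]
POP_JUMP_IF_FALSE → pop True; no jump. Stack: []
LOAD_FAST x → push 70. Stack: [70]
LOAD_CONST → push 8. Stack: [70, 8]
BINARY_OP - → 70 - 8 = 62. Stack: [62]
STORE_FAST x → x=62. Stack: []
LOAD_FAST x → push 62. Stack: [62]
LOAD_CONST → push 6. Stack: [62, 6]
BINARY_OP | → 62 | 6 = 62. Stack: [62]
STORE_FAST x → x=62. Stack: []
LOAD_FAST i → push 1. Stack: [1]
LOAD_CONST → push 1. Stack: [1, 1]
BINARY_OP + → 1 + 1 = 2. Stack: [2]
STORE_FAST i → i=2. Stack: []
LOAD_FAST i → push 2. Stack: [2]
LOAD_CONST → push 3. Stack: [2, 3]
COMPARE_OP bool(<) → 2 vs 3 = True. Stack: [True]
POP_JUMP_IF_FALSE → pop True; no jump. Stack: []
LOAD_FAST x → push 62. Stack: [62]
LOAD_CONST → push 8. Stack: [62, 8]
BINARY_OP - → 62 - 8 = 54. Stack: [54]
STORE_FAST x → x=54. Stack: []
LOAD_FAST x → push 54. Stack: [54]
LOAD_CONST → push 6. Stack: [54, 6]
BINARY_OP | → 54 | 6 = 54. Stack: [54]
STORE_FAST x → x=54. Stack: []
LOAD_FAST i → push 2. Stack: [2]
LOAD_CONST → push 1. Stack: [2, 1]
BINARY_OP + → 2 + 1 = 3. Stack: [3]
STORE_FAST i → i=3. Stack: []
LOAD_FAST i → push 3. Stack: [3]
LOAD_CONST → push 3. Stack: [3, 3]
COMPARE_OP bool(<) → 3 vs 3 = False. Stack: [False]
POP_JUMP_IF_FALSE → pop False; jump. Stack: []
LOAD_FAST x → push 54. Stack: [54]
RETURN_VALUE → return 54.

54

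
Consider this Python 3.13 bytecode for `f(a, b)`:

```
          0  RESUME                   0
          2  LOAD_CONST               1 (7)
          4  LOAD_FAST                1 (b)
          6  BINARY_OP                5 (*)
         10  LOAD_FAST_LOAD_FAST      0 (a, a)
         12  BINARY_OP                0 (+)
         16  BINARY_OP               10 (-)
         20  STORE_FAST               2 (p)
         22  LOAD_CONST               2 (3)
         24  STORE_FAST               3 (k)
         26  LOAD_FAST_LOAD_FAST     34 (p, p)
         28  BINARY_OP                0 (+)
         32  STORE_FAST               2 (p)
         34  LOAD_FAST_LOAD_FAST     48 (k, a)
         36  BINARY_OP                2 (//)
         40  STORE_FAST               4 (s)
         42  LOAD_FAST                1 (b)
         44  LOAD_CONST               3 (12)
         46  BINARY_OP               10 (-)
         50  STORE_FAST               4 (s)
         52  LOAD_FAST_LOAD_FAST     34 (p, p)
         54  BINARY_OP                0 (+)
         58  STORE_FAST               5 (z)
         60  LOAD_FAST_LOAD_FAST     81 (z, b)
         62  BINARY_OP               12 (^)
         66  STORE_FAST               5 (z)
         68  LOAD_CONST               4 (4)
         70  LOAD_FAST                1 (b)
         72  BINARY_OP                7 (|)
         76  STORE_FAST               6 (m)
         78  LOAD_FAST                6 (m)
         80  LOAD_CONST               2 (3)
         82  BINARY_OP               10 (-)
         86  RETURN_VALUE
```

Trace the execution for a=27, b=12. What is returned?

LOAD_CONST → push 7. Stack: [7]
LOAD_FAST b → push 12. Stack: [7, 12]
BINARY_OP * → 7 * 12 = 84. Stack: [84]
LOAD_FAST_LOAD_FAST a,a → push 27,27. Stack: [84, 27, 27]
BINARY_OP + → 27 + 27 = 54. Stack: [84, 54]
BINARY_OP - → 84 - 54 = 30. Stack: [30]
STORE_FAST p → p=30. Stack: []
LOAD_CONST → push 3. Stack: [3]
STORE_FAST k → k=3. Stack: []
LOAD_FAST_LOAD_FAST p,p → push 30,30. Stack: [30, 30]
BINARY_OP + → 30 + 30 = 60. Stack: [60]
STORE_FAST p → p=60. Stack: []
LOAD_FAST_LOAD_FAST k,a → push 3,27. Stack: [3, 27]
BINARY_OP // → 3 // 27 = 0. Stack: [0]
STORE_FAST s → s=0. Stack: []
LOAD_FAST b → push 12. Stack: [12]
LOAD_CONST → push 12. Stack: [12, 12]
BINARY_OP - → 12 - 12 = 0. Stack: [0]
STORE_FAST s → s=0. Stack: []
LOAD_FAST_LOAD_FAST p,p → push 60,60. Stack: [60, 60]
BINARY_OP + → 60 + 60 = 120. Stack: [120]
STORE_FAST z → z=120. Stack: []
LOAD_FAST_LOAD_FAST z,b → push 120,12. Stack: [120, 12]
BINARY_OP ^ → 120 ^ 12 = 116. Stack: [116]
STORE_FAST z → z=116. Stack: []
LOAD_CONST → push 4. Stack: [4]
LOAD_FAST b → push 12. Stack: [4, 12]
BINARY_OP | → 4 | 12 = 12. Stack: [12]
STORE_FAST m → m=12. Stack: []
LOAD_FAST m → push 12. Stack: [12]
LOAD_CONST → push 3. Stack: [12, 3]
BINARY_OP - → 12 - 3 = 9. Stack: [9]
RETURN_VALUE → return 9.

9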